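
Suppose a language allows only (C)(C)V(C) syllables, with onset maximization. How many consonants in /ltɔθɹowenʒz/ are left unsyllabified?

2

Under (C)(C)V(C), the unsyllabifiable consonants are /ʒ/, /z/ (at most one coda consonant is licensed; onsets may contain at most 2 consonants).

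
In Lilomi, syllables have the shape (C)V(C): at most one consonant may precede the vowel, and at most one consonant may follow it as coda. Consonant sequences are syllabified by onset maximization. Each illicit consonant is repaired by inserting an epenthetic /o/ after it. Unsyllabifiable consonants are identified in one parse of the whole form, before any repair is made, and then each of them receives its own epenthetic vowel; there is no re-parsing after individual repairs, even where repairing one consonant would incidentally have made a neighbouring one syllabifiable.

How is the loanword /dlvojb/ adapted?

Under (C)V(C), the unsyllabifiable consonants are /d/, /l/, /b/ (at most one coda consonant is licensed; onsets are limited to one consonant).
Each unlicensed consonant becomes the onset of a new syllable: /d/ → /do/, /l/ → /lo/, /b/ → /bo/.

dolovojbo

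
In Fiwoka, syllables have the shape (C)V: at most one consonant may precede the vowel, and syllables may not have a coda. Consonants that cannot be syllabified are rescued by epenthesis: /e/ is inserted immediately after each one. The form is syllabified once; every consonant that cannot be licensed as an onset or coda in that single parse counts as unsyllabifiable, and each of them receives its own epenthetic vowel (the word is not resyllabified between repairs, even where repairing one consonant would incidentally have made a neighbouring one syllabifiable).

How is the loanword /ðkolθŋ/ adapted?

ðekoleθeŋe

Syllabifying with onset maximization leaves /ð/, /l/, /θ/, /ŋ/ stranded (no codas are permitted; onsets are limited to one consonant).
Epenthesis after each stranded consonant: /ð/ → /ðe/, /l/ → /le/, /θ/ → /θe/, /ŋ/ → /ŋe/.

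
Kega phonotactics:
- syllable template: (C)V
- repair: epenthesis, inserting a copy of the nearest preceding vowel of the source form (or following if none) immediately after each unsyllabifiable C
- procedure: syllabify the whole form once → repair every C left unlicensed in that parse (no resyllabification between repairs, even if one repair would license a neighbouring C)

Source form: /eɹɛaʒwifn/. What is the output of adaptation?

The consonants /ʒ/, /f/, /n/ cannot be parsed into a legal (C)V syllable (no codas are permitted; onsets are limited to one consonant).
Each unlicensed consonant becomes the onset of a new syllable: /ʒ/ → /ʒa/, /f/ → /fi/, /n/ → /ni/.

eɹɛaʒawifini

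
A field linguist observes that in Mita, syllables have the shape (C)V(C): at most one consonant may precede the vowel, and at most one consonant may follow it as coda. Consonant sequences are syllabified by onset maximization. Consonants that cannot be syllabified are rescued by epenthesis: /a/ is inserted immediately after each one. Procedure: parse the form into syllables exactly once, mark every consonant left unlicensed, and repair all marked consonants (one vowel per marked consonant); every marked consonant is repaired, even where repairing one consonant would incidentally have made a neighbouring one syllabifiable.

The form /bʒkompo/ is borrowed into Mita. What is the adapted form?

baʒakompo

The consonants /b/, /ʒ/ cannot be parsed into a legal (C)V(C) syllable (at most one coda consonant is licensed; onsets are limited to one consonant).
Inserting the epenthetic vowel yields /b/ → /ba/, /ʒ/ → /ʒa/.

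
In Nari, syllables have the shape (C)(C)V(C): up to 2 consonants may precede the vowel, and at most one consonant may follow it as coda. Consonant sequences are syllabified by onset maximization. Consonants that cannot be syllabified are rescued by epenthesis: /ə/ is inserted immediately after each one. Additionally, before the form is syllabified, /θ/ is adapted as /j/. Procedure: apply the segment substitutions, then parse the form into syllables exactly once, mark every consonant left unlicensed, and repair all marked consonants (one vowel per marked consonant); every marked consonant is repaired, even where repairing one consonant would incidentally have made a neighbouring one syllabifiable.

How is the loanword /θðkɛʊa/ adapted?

jəðkɛʊa

Substitution: /θ/ → /j/, giving /jðkɛʊa/.
The consonants /j/ cannot be parsed into a legal (C)(C)V(C) syllable (at most one coda consonant is licensed; onsets may contain at most 2 consonants).
Epenthesis after each stranded consonant: /j/ → /jə/.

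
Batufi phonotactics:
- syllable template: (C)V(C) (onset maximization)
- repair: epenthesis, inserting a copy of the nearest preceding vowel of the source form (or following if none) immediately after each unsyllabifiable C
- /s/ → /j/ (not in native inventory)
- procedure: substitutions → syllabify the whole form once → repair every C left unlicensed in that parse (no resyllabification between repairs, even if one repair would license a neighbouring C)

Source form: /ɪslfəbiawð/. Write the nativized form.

Substitution: /s/ → /j/, giving /ɪjlfəbiawð/.
The consonants /l/, /ð/ cannot be parsed into a legal (C)V(C) syllable (at most one coda consonant is licensed; onsets are limited to one consonant).
Each unlicensed consonant becomes the onset of a new syllable: /l/ → /lɪ/, /ð/ → /ða/.

ɪjlɪfəbiawða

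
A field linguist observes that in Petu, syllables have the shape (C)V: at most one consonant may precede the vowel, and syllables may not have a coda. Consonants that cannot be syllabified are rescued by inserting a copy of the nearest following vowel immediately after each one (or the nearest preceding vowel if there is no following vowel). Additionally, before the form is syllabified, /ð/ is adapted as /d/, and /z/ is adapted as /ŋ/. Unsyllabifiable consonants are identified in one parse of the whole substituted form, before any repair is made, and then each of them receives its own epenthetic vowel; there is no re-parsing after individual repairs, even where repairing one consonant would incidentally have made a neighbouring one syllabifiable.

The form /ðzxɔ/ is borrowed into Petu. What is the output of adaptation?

Substitution: /ð/ → /d/, /z/ → /ŋ/, giving /dŋxɔ/.
The consonants /d/, /ŋ/ cannot be parsed into a legal (C)V syllable (no codas are permitted; onsets are limited to one consonant).
Inserting the epenthetic vowel yields /d/ → /dɔ/, /ŋ/ → /ŋɔ/.

dɔŋɔxɔ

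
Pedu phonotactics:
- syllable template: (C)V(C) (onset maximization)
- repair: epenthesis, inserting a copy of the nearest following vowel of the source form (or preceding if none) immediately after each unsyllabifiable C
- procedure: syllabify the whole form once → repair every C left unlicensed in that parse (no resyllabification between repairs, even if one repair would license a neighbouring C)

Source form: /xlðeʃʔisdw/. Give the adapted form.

xeleðeʃʔisdiwi

Syllabifying with onset maximization leaves /x/, /l/, /d/, /w/ stranded (at most one coda consonant is licensed; onsets are limited to one consonant).
Each unlicensed consonant becomes the onset of a new syllable: /x/ → /xe/, /l/ → /le/, /d/ → /di/, /w/ → /wi/.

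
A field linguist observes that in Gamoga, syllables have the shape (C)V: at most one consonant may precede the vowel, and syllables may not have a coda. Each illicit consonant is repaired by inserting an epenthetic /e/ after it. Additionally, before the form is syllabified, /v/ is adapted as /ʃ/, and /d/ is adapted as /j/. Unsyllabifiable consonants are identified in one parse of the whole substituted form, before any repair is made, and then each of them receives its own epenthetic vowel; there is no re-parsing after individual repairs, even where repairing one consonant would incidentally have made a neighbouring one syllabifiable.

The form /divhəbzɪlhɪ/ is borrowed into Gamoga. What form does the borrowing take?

jiʃehəbezɪlehɪ

Substitution: /d/ → /j/, /v/ → /ʃ/, giving /jiʃhəbzɪlhɪ/.
Syllabifying with onset maximization leaves /ʃ/, /b/, /l/ stranded (no codas are permitted; onsets are limited to one consonant).
Inserting the epenthetic vowel yields /ʃ/ → /ʃe/, /b/ → /be/, /l/ → /le/.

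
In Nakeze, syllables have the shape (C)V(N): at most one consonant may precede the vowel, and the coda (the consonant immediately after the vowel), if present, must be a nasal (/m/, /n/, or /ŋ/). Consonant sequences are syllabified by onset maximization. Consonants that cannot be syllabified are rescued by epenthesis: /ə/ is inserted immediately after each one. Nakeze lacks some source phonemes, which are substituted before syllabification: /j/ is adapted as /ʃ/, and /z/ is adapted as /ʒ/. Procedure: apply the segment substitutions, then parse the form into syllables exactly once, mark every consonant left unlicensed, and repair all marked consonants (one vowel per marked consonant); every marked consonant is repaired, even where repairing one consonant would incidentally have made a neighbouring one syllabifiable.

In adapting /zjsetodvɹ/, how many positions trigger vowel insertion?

After substitution the input is /ʒʃsetodvɹ/.
The unsyllabifiable consonants are /ʒ/, /ʃ/, /d/, /v/, /ɹ/; each receives one epenthetic vowel.

5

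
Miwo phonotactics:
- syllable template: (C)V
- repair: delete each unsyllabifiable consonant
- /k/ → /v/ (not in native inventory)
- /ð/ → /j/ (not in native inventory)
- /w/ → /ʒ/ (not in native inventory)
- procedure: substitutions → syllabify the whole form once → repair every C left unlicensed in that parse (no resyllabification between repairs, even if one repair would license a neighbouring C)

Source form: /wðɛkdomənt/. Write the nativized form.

jɛdomə

Substitution: /w/ → /ʒ/, /ð/ → /j/, /k/ → /v/, giving /ʒjɛvdomənt/.
The consonants /ʒ/, /v/, /n/, /t/ cannot be parsed into a legal (C)V syllable (no codas are permitted; onsets are limited to one consonant).
Deleting the stranded consonants removes /ʒ/, /v/, /n/, /t/.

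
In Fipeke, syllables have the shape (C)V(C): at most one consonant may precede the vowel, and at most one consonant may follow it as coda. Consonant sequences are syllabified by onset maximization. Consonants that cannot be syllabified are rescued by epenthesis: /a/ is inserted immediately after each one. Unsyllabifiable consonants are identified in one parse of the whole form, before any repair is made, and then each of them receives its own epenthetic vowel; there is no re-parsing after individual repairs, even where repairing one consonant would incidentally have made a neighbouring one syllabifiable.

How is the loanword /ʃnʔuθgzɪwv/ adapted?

Syllabifying with onset maximization leaves /ʃ/, /n/, /g/, /v/ stranded (at most one coda consonant is licensed; onsets are limited to one consonant).
Each unlicensed consonant becomes the onset of a new syllable: /ʃ/ → /ʃa/, /n/ → /na/, /g/ → /ga/, /v/ → /va/.

ʃanaʔuθgazɪwva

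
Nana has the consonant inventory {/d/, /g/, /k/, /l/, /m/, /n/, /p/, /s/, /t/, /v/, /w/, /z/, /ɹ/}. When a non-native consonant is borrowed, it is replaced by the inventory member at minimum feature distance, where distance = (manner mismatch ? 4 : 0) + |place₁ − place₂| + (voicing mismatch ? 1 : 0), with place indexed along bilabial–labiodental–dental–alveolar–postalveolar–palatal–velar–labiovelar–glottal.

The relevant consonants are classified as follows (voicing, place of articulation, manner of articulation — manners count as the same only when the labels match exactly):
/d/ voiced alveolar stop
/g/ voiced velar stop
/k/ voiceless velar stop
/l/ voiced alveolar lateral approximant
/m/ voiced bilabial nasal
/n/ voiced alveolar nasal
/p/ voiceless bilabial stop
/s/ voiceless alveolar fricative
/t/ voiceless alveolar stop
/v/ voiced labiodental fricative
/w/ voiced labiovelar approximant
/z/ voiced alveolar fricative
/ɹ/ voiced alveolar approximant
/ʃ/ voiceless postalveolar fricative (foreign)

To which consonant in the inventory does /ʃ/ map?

/s/ is closest: same manner (fricative), place distance 1 (postalveolar→alveolar), same voicing; total 1. Next closest is /z/ at distance 2.

s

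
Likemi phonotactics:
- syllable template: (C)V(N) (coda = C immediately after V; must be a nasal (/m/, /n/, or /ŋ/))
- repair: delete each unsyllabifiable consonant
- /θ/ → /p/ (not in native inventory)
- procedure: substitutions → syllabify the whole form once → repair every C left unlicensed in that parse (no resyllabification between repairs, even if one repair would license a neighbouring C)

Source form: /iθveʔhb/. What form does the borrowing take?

ive

Substitution: /θ/ → /p/, giving /ipveʔhb/.
Under (C)V(N), the unsyllabifiable consonants are /p/, /ʔ/, /h/, /b/ (only a nasal (/m/, /n/, or /ŋ/) is licensed in coda position; onsets are limited to one consonant).
Each unlicensed consonant is deleted: /p/, /ʔ/, /h/, /b/.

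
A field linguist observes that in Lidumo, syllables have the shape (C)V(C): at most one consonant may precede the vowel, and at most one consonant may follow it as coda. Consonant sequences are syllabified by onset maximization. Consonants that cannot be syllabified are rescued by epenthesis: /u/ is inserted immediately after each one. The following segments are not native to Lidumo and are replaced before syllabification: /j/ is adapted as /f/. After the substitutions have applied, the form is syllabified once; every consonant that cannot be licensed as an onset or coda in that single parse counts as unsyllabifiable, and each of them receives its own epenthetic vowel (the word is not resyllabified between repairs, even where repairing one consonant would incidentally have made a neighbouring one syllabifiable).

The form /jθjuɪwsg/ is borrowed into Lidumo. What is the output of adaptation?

fuθufuɪwsugu

Substitution: /j/ → /f/, giving /fθfuɪwsg/.
Syllabifying with onset maximization leaves /f/, /θ/, /s/, /g/ stranded (at most one coda consonant is licensed; onsets are limited to one consonant).
Epenthesis after each stranded consonant: /f/ → /fu/, /θ/ → /θu/, /s/ → /su/, /g/ → /gu/.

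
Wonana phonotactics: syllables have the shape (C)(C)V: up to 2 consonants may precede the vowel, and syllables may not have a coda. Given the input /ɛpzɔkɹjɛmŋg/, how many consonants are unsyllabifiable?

The consonants /k/, /m/, /ŋ/, /g/ cannot be parsed into a legal (C)(C)V syllable (no codas are permitted; onsets may contain at most 2 consonants).

4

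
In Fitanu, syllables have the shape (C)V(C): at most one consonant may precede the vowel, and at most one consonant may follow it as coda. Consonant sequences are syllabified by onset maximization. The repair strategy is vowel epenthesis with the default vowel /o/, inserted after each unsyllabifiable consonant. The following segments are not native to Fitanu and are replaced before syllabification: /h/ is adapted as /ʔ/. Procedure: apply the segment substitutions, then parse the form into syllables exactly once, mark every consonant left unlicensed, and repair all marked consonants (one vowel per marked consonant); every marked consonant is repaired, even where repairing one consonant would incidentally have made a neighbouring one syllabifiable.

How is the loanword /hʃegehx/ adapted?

Substitution: /h/ → /ʔ/, giving /ʔʃegeʔx/.
Under (C)V(C), the unsyllabifiable consonants are /ʔ/, /x/ (at most one coda consonant is licensed; onsets are limited to one consonant).
Inserting the epenthetic vowel yields /ʔ/ → /ʔo/, /x/ → /xo/.

ʔoʃegeʔxo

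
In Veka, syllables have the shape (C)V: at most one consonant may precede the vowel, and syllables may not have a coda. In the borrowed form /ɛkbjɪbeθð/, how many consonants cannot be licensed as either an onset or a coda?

4

Syllabifying with onset maximization leaves /k/, /b/, /θ/, /ð/ stranded (no codas are permitted; onsets are limited to one consonant).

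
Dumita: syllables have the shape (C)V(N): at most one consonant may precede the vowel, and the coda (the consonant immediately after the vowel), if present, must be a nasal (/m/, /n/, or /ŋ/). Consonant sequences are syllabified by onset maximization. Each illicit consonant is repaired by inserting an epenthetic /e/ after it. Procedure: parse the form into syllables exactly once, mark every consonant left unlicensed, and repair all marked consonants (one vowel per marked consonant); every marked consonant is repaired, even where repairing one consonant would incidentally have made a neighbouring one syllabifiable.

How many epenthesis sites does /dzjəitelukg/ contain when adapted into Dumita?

4

The unsyllabifiable consonants are /d/, /z/, /k/, /g/; each receives one epenthetic vowel.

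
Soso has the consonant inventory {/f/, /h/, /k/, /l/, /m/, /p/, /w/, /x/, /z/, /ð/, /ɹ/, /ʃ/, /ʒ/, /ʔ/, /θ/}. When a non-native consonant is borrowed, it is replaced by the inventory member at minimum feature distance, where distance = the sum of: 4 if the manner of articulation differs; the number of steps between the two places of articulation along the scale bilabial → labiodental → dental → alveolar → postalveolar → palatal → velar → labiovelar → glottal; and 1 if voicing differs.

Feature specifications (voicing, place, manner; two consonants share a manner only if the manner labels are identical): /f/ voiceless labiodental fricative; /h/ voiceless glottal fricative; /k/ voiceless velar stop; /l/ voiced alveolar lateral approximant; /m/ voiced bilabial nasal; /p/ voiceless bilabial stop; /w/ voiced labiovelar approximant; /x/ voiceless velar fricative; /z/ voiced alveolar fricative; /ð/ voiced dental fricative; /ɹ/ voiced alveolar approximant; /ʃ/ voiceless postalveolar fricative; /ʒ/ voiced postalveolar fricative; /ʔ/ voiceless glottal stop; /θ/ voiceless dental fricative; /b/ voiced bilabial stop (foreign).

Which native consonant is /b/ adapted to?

p

/p/ is closest: same manner (stop), place distance 0 (bilabial→bilabial), voicing differs (+1); total 1. Next closest is /m/ at distance 4.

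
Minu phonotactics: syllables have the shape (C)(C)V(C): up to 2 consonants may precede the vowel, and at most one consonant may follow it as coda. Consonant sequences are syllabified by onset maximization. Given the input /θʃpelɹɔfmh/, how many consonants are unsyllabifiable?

3

Syllabifying with onset maximization leaves /θ/, /m/, /h/ stranded (at most one coda consonant is licensed; onsets may contain at most 2 consonants).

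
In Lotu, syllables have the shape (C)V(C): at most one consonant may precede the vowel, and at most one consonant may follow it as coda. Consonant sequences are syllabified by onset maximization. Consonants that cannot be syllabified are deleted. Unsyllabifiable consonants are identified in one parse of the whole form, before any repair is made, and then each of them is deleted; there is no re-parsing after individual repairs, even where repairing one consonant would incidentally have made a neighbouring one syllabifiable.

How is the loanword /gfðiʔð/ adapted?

ðiʔ

The consonants /g/, /f/, /ð/ cannot be parsed into a legal (C)V(C) syllable (at most one coda consonant is licensed; onsets are limited to one consonant).
Deletion applies to /g/, /f/, /ð/.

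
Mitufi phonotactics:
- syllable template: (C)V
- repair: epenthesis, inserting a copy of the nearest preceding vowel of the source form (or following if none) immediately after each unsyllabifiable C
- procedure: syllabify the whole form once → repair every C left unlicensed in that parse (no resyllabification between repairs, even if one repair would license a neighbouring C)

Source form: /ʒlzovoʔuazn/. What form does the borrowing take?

The consonants /ʒ/, /l/, /z/, /n/ cannot be parsed into a legal (C)V syllable (no codas are permitted; onsets are limited to one consonant).
Epenthesis after each stranded consonant: /ʒ/ → /ʒo/, /l/ → /lo/, /z/ → /za/, /n/ → /na/.

ʒolozovoʔuazana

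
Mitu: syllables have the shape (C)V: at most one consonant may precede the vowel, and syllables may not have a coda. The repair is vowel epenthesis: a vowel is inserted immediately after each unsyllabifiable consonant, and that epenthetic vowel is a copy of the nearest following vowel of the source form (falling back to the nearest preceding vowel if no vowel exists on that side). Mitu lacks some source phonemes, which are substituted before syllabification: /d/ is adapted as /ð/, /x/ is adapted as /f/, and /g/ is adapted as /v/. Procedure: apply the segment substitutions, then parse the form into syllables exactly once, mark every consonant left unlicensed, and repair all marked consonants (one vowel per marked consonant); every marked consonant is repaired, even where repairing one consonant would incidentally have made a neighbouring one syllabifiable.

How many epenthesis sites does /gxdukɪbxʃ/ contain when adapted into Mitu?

After substitution the input is /vfðukɪbfʃ/.
The unsyllabifiable consonants are /v/, /f/, /b/, /f/, /ʃ/; each receives one epenthetic vowel.

5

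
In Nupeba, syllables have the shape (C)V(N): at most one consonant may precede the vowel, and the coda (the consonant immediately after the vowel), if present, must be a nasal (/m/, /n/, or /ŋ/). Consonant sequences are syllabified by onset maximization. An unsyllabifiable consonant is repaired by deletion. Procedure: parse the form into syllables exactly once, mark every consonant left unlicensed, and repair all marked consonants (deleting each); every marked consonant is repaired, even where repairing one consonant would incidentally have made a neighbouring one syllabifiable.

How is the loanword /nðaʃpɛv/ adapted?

ðapɛ

The consonants /n/, /ʃ/, /v/ cannot be parsed into a legal (C)V(N) syllable (only a nasal (/m/, /n/, or /ŋ/) is licensed in coda position; onsets are limited to one consonant).
Deletion applies to /n/, /ʃ/, /v/.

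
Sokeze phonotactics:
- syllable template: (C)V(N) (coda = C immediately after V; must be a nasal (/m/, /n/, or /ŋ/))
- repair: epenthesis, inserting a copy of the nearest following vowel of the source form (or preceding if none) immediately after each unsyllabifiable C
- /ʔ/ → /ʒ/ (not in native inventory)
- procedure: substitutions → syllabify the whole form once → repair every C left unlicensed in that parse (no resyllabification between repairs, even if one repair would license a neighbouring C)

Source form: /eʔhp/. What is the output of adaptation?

Substitution: /ʔ/ → /ʒ/, giving /eʒhp/.
The consonants /ʒ/, /h/, /p/ cannot be parsed into a legal (C)V(N) syllable (only a nasal (/m/, /n/, or /ŋ/) is licensed in coda position; onsets are limited to one consonant).
Each unlicensed consonant becomes the onset of a new syllable: /ʒ/ → /ʒe/, /h/ → /he/, /p/ → /pe/.

eʒehepe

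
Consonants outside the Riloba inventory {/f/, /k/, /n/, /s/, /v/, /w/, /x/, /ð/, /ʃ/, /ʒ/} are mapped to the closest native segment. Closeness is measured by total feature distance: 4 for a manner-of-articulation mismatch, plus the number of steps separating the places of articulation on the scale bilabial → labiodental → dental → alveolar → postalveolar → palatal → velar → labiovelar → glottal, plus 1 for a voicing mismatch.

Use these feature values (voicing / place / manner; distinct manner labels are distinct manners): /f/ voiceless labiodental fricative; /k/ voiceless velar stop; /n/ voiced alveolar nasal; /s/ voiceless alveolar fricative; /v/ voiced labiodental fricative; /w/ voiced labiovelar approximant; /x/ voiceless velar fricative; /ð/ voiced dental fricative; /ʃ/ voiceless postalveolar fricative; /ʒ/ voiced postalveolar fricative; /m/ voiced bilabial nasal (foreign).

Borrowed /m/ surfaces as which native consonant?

n

/n/ is closest: same manner (nasal), place distance 3 (bilabial→alveolar), same voicing; total 3. Next closest is /v/ at distance 5.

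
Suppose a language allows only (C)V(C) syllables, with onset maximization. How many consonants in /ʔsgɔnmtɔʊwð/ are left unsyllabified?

4

The consonants /ʔ/, /s/, /m/, /ð/ cannot be parsed into a legal (C)V(C) syllable (at most one coda consonant is licensed; onsets are limited to one consonant).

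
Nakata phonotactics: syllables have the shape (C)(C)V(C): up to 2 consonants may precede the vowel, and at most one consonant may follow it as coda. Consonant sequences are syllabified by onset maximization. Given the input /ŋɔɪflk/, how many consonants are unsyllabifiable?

2

Syllabifying with onset maximization leaves /l/, /k/ stranded (at most one coda consonant is licensed; onsets may contain at most 2 consonants).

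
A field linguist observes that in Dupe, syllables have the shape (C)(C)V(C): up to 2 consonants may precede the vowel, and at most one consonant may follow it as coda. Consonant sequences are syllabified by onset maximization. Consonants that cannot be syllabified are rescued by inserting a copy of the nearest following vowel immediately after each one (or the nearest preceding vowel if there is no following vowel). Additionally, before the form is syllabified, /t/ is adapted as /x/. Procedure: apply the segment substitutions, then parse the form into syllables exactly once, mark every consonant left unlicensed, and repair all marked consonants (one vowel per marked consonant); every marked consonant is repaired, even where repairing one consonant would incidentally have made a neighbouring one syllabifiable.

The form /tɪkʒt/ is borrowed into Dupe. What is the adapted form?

xɪkʒɪxɪ

Substitution: /t/ → /x/, giving /xɪkʒx/.
Under (C)(C)V(C), the unsyllabifiable consonants are /ʒ/, /x/ (at most one coda consonant is licensed; onsets may contain at most 2 consonants).
Inserting the epenthetic vowel yields /ʒ/ → /ʒɪ/, /x/ → /xɪ/.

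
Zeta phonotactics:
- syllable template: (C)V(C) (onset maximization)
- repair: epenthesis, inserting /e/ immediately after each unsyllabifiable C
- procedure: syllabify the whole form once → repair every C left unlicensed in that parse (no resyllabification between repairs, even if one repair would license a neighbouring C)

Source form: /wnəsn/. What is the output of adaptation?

wenəsne

Under (C)V(C), the unsyllabifiable consonants are /w/, /n/ (at most one coda consonant is licensed; onsets are limited to one consonant).
Epenthesis after each stranded consonant: /w/ → /we/, /n/ → /ne/.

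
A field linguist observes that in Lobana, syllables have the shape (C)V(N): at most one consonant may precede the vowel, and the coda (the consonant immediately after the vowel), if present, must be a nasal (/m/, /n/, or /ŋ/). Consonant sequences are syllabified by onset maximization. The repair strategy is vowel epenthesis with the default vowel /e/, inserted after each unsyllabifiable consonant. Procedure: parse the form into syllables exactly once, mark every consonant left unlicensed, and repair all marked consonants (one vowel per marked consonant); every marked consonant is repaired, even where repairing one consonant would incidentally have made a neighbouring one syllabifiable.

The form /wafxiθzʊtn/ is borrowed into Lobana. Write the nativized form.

wafexiθezʊtene

The consonants /f/, /θ/, /t/, /n/ cannot be parsed into a legal (C)V(N) syllable (only a nasal (/m/, /n/, or /ŋ/) is licensed in coda position; onsets are limited to one consonant).
Inserting the epenthetic vowel yields /f/ → /fe/, /θ/ → /θe/, /t/ → /te/, /n/ → /ne/.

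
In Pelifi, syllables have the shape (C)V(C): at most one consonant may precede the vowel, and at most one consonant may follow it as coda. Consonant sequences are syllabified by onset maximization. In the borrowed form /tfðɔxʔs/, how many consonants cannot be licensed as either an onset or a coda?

4

Syllabifying with onset maximization leaves /t/, /f/, /ʔ/, /s/ stranded (at most one coda consonant is licensed; onsets are limited to one consonant).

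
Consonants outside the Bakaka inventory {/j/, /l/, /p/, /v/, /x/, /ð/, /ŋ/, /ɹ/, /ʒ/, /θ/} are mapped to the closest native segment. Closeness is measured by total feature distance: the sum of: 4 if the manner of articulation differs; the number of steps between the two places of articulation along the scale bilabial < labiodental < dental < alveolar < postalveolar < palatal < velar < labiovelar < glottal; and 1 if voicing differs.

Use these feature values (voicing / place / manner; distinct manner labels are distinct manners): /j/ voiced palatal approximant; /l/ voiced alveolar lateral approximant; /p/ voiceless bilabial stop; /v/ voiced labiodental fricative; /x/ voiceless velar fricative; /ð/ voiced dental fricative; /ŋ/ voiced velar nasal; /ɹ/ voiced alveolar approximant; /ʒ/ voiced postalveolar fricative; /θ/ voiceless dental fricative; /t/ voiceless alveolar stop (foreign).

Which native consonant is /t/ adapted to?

/p/ is closest: same manner (stop), place distance 3 (alveolar→bilabial), same voicing; total 3. Next closest is /l/ at distance 5.

p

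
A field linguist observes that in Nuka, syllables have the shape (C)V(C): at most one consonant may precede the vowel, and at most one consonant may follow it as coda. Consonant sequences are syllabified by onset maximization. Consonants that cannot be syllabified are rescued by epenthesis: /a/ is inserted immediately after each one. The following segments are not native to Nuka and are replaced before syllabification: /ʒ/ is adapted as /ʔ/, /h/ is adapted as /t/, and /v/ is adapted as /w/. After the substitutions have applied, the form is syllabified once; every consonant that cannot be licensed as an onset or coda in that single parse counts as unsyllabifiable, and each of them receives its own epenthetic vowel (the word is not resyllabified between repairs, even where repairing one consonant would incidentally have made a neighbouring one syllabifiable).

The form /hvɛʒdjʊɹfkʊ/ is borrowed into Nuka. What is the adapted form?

Substitution: /h/ → /t/, /v/ → /w/, /ʒ/ → /ʔ/, giving /twɛʔdjʊɹfkʊ/.
Syllabifying with onset maximization leaves /t/, /d/, /f/ stranded (at most one coda consonant is licensed; onsets are limited to one consonant).
Epenthesis after each stranded consonant: /t/ → /ta/, /d/ → /da/, /f/ → /fa/.

tawɛʔdajʊɹfakʊ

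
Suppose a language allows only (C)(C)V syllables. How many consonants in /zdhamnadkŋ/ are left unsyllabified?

4

Under (C)(C)V, the unsyllabifiable consonants are /z/, /d/, /k/, /ŋ/ (no codas are permitted; onsets may contain at most 2 consonants).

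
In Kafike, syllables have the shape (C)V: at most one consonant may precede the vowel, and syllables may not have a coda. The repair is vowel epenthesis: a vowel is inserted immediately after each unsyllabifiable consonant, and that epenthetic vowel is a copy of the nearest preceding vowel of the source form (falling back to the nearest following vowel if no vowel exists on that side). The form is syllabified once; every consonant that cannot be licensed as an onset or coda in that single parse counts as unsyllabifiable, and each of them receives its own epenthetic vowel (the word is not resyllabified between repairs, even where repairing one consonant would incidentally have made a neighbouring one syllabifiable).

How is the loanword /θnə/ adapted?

θənə

The consonants /θ/ cannot be parsed into a legal (C)V syllable (no codas are permitted; onsets are limited to one consonant).
Epenthesis after each stranded consonant: /θ/ → /θə/.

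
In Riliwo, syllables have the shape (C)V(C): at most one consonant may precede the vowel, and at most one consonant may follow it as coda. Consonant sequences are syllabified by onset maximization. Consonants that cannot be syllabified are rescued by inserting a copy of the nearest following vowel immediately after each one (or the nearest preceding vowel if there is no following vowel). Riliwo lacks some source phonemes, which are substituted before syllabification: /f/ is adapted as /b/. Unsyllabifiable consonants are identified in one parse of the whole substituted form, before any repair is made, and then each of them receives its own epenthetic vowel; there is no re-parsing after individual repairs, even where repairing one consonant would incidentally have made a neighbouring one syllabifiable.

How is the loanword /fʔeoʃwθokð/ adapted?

Substitution: /f/ → /b/, giving /bʔeoʃwθokð/.
Syllabifying with onset maximization leaves /b/, /w/, /ð/ stranded (at most one coda consonant is licensed; onsets are limited to one consonant).
Each unlicensed consonant becomes the onset of a new syllable: /b/ → /be/, /w/ → /wo/, /ð/ → /ðo/.

beʔeoʃwoθokðo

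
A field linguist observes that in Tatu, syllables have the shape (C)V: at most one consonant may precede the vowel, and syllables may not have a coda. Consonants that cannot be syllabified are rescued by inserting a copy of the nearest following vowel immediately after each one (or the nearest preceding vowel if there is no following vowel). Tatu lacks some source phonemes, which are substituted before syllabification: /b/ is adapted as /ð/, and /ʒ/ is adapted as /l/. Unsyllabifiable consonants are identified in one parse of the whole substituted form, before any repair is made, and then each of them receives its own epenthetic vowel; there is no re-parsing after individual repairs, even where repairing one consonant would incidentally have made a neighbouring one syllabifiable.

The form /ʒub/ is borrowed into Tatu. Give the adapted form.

Substitution: /ʒ/ → /l/, /b/ → /ð/, giving /luð/.
The consonants /ð/ cannot be parsed into a legal (C)V syllable (no codas are permitted; onsets are limited to one consonant).
Inserting the epenthetic vowel yields /ð/ → /ðu/.

luðu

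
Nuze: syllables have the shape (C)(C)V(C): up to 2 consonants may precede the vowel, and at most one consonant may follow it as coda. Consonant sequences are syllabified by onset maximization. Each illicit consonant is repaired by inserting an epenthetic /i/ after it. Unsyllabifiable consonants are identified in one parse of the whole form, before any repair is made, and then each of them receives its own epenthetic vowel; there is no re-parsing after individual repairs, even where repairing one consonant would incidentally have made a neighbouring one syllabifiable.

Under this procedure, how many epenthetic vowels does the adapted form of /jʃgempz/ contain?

The unsyllabifiable consonants are /j/, /p/, /z/; each receives one epenthetic vowel.

3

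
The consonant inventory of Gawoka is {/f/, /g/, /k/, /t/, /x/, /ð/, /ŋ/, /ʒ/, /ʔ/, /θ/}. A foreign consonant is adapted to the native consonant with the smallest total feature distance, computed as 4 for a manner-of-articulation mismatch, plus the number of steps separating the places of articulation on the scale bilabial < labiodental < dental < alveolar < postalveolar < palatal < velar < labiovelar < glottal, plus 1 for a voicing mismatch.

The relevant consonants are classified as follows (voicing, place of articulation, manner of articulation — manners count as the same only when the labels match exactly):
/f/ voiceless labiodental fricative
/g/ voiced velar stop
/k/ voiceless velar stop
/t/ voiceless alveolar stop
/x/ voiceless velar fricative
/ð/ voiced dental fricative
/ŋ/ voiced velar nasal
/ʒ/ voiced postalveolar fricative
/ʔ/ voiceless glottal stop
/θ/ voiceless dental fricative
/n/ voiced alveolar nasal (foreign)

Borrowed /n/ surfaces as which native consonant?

/ŋ/ is closest: same manner (nasal), place distance 3 (alveolar→velar), same voicing; total 3. Next closest is /t/ at distance 5.

ŋ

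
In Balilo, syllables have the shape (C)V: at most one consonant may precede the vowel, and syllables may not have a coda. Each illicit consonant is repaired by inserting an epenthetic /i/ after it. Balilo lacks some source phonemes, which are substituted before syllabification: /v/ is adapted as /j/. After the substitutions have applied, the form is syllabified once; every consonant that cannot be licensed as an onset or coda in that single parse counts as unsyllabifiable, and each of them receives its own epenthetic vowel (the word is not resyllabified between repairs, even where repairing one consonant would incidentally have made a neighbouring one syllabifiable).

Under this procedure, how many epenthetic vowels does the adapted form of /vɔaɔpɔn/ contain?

1

After substitution the input is /jɔaɔpɔn/.
The unsyllabifiable consonants are /n/; each receives one epenthetic vowel.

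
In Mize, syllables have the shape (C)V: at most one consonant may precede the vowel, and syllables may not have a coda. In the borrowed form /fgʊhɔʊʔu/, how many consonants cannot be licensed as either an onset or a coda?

Under (C)V, the unsyllabifiable consonants are /f/ (no codas are permitted; onsets are limited to one consonant).

1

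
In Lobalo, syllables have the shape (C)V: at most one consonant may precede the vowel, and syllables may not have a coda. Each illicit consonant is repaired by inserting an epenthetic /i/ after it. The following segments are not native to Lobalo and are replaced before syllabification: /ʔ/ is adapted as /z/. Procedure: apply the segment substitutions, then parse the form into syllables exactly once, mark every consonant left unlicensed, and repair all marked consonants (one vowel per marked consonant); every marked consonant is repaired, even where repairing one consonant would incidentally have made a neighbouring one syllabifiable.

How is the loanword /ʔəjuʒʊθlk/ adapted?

Substitution: /ʔ/ → /z/, giving /zəjuʒʊθlk/.
Under (C)V, the unsyllabifiable consonants are /θ/, /l/, /k/ (no codas are permitted; onsets are limited to one consonant).
Epenthesis after each stranded consonant: /θ/ → /θi/, /l/ → /li/, /k/ → /ki/.

zəjuʒʊθiliki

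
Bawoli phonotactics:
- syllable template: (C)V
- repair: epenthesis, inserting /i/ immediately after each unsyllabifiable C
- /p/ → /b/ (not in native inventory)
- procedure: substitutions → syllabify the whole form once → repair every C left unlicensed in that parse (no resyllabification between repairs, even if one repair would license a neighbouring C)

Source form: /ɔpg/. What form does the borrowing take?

ɔbigi

Substitution: /p/ → /b/, giving /ɔbg/.
The consonants /b/, /g/ cannot be parsed into a legal (C)V syllable (no codas are permitted; onsets are limited to one consonant).
Epenthesis after each stranded consonant: /b/ → /bi/, /g/ → /gi/.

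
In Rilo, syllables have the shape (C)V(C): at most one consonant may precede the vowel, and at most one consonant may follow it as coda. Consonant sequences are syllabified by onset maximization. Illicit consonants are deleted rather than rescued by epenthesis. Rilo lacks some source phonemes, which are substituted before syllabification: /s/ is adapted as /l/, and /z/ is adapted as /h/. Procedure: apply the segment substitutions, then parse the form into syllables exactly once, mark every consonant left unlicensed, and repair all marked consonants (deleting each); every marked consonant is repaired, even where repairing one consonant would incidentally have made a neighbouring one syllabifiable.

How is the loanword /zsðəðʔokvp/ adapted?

Substitution: /z/ → /h/, /s/ → /l/, giving /hlðəðʔokvp/.
Syllabifying with onset maximization leaves /h/, /l/, /v/, /p/ stranded (at most one coda consonant is licensed; onsets are limited to one consonant).
Each unlicensed consonant is deleted: /h/, /l/, /v/, /p/.

ðəðʔok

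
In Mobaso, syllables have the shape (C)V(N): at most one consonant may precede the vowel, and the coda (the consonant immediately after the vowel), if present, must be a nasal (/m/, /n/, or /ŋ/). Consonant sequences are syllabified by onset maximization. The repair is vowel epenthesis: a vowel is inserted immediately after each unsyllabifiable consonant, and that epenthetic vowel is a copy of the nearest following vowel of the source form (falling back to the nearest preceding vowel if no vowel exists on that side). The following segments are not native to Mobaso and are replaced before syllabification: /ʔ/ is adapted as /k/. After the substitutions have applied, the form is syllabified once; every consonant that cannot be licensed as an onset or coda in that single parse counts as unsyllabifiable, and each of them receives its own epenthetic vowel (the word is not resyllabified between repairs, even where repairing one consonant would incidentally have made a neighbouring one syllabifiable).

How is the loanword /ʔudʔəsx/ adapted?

kudəkəsəxə

Substitution: /ʔ/ → /k/, giving /kudkəsx/.
The consonants /d/, /s/, /x/ cannot be parsed into a legal (C)V(N) syllable (only a nasal (/m/, /n/, or /ŋ/) is licensed in coda position; onsets are limited to one consonant).
Inserting the epenthetic vowel yields /d/ → /də/, /s/ → /sə/, /x/ → /xə/.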